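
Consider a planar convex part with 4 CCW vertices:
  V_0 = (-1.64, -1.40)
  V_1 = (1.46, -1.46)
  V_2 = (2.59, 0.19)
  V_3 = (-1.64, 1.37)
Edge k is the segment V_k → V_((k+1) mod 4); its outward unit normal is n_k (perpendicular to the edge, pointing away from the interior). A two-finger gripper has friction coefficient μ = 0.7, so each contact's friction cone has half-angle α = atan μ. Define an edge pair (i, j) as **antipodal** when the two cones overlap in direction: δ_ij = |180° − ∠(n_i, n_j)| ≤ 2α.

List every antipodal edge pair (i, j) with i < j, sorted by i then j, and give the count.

α = atan 0.7 = 34.99°;  2α = 69.98°
n_0 = (-0.0194, -0.9998)
n_1 = (+0.8251, -0.5650)
n_2 = (+0.2687, +0.9632)
n_3 = (-1.0000, -0.0000)
  (0,1): δ = 123.30°  ·
  (0,2): δ = 14.48°  ✓
  (0,3): δ = 91.11°  ·
  (1,2): δ = 71.18°  ·
  (1,3): δ = 34.41°  ✓
  (2,3): δ = 74.41°  ·
antipodal pairs: 2

count = 2; pairs: (0,2), (1,3)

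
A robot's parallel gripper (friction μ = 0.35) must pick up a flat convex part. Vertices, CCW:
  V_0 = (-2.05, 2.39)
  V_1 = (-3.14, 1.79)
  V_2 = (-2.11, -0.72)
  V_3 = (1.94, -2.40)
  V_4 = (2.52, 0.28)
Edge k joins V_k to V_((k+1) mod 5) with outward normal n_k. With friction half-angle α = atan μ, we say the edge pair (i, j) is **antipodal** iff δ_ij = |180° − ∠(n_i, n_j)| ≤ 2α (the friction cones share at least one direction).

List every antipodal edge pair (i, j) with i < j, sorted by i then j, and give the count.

α = atan 0.35 = 19.29°;  2α = 38.58°
n_0 = (-0.4822, +0.8760)
n_1 = (-0.9251, -0.3796)
n_2 = (-0.3832, -0.9237)
n_3 = (+0.9774, -0.2115)
n_4 = (+0.4192, +0.9079)
  (0,1): δ = 96.52°  ·
  (0,2): δ = 51.36°  ·
  (0,3): δ = 48.96°  ·
  (0,4): δ = 126.39°  ·
  (1,2): δ = 134.84°  ·
  (1,3): δ = 34.52°  ✓
  (1,4): δ = 42.91°  ·
  (2,3): δ = 79.68°  ·
  (2,4): δ = 2.25°  ✓
  (3,4): δ = 102.57°  ·
antipodal pairs: 2

count = 2; pairs: (1,3), (2,4)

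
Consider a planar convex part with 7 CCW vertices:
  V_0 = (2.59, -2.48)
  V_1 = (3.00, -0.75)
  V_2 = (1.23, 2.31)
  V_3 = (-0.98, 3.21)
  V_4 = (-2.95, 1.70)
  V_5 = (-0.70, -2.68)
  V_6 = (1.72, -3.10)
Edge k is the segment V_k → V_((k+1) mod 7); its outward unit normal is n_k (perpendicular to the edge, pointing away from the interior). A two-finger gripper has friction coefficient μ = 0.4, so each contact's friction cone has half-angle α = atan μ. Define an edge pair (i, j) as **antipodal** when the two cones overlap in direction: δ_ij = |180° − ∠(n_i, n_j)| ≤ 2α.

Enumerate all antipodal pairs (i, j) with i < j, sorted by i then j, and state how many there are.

count = 6; pairs: (0,3), (0,4), (1,4), (2,4), (2,5), (3,6)

α = atan 0.4 = 21.80°;  2α = 43.60°
n_0 = (+0.9730, -0.2306)
n_1 = (+0.8656, +0.5007)
n_2 = (+0.3772, +0.9261)
n_3 = (-0.6083, +0.7937)
n_4 = (-0.8895, -0.4569)
n_5 = (-0.1710, -0.9853)
n_6 = (+0.5804, -0.8144)
  (0,1): δ = 136.62°  ·
  (0,2): δ = 98.83°  ·
  (0,3): δ = 39.20°  ✓
  (0,4): δ = 40.52°  ✓
  (0,5): δ = 93.49°  ·
  (0,6): δ = 138.81°  ·
  (1,2): δ = 142.20°  ·
  (1,3): δ = 82.58°  ·
  (1,4): δ = 2.86°  ✓
  (1,5): δ = 50.11°  ·
  (1,6): δ = 95.43°  ·
  (2,3): δ = 120.37°  ·
  (2,4): δ = 40.65°  ✓
  (2,5): δ = 12.31°  ✓
  (2,6): δ = 57.63°  ·
  (3,4): δ = 100.28°  ·
  (3,5): δ = 47.32°  ·
  (3,6): δ = 1.99°  ✓
  (4,5): δ = 127.04°  ·
  (4,6): δ = 81.71°  ·
  (5,6): δ = 134.68°  ·
antipodal pairs: 6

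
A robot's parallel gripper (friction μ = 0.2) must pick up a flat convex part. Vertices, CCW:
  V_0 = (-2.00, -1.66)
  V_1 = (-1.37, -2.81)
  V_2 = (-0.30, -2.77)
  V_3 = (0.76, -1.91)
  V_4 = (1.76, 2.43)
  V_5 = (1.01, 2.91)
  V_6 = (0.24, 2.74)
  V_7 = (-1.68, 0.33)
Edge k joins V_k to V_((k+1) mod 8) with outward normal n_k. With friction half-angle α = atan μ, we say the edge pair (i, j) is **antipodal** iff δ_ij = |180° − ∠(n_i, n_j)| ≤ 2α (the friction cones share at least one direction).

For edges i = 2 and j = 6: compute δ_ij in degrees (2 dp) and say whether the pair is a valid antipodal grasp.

α = atan 0.2 = 11.31°;  2α = 22.62°
edge 2: e_2 = (+1.06, +0.86);  n_2 = (+0.6300, -0.7766)
edge 6: e_6 = (-1.92, -2.41);  n_6 = (-0.7821, +0.6231)
∠(n_2, n_6) = 167.60°
δ = |180° − 167.60°| = 12.40°
12.40° ≤ 2α = 22.62°  →  valid

δ = 12.40°, valid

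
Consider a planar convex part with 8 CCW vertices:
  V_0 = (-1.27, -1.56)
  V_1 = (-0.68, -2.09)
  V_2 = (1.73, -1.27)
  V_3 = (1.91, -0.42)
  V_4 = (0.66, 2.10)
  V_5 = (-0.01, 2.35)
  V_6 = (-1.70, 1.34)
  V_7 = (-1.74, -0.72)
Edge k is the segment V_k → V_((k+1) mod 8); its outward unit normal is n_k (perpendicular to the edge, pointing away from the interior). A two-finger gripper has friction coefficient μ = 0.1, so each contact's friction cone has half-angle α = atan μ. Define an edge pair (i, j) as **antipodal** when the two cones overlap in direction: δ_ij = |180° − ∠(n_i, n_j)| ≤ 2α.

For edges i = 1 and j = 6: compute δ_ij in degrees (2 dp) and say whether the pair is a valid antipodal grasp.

δ = 70.10°, invalid

α = atan 0.1 = 5.71°;  2α = 11.42°
edge 1: e_1 = (+2.41, +0.82);  n_1 = (+0.3221, -0.9467)
edge 6: e_6 = (-0.04, -2.06);  n_6 = (-0.9998, +0.0194)
∠(n_1, n_6) = 109.90°
δ = |180° − 109.90°| = 70.10°
70.10° > 2α = 11.42°  →  invalid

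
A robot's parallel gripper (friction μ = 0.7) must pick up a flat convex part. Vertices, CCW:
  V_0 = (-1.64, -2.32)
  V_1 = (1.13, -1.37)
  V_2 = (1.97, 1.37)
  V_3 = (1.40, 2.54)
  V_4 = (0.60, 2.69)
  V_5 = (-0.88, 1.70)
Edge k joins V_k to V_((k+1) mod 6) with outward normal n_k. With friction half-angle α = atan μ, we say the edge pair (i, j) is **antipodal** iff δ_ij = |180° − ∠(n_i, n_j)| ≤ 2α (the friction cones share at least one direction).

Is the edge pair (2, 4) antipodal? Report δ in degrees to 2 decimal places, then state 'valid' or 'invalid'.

α = atan 0.7 = 34.99°;  2α = 69.98°
edge 2: e_2 = (-0.57, +1.17);  n_2 = (+0.8990, +0.4380)
edge 4: e_4 = (-1.48, -0.99);  n_4 = (-0.5560, +0.8312)
∠(n_2, n_4) = 97.80°
δ = |180° − 97.80°| = 82.20°
82.20° > 2α = 69.98°  →  invalid

δ = 82.20°, invalid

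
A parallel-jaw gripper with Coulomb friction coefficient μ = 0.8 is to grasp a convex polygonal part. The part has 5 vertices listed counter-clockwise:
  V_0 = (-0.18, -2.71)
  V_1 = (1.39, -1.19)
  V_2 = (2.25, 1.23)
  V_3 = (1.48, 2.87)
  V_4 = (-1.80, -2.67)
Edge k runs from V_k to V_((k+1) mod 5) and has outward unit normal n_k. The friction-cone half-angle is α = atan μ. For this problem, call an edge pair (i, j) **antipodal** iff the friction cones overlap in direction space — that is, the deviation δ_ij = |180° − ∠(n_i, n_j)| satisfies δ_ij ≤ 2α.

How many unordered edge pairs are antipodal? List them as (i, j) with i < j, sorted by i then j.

α = atan 0.8 = 38.66°;  2α = 77.32°
n_0 = (+0.6956, -0.7185)
n_1 = (+0.9423, -0.3349)
n_2 = (+0.9052, +0.4250)
n_3 = (-0.8605, +0.5095)
n_4 = (-0.0247, -0.9997)
  (0,1): δ = 153.64°  ·
  (0,2): δ = 108.92°  ·
  (0,3): δ = 15.30°  ✓
  (0,4): δ = 134.51°  ·
  (1,2): δ = 135.29°  ·
  (1,3): δ = 11.06°  ✓
  (1,4): δ = 108.15°  ·
  (2,3): δ = 55.78°  ✓
  (2,4): δ = 63.43°  ✓
  (3,4): δ = 60.79°  ✓
antipodal pairs: 5

count = 5; pairs: (0,3), (1,3), (2,3), (2,4), (3,4)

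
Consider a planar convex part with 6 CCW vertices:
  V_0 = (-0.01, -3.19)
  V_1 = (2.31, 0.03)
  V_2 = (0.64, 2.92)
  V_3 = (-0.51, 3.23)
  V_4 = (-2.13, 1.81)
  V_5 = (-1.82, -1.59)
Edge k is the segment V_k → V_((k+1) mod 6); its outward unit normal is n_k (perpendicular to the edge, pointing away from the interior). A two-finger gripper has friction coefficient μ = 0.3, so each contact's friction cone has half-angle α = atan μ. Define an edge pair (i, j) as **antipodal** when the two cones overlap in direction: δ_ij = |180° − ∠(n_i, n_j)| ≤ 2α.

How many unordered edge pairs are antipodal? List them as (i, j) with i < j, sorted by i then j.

count = 4; pairs: (0,3), (1,4), (1,5), (2,5)

α = atan 0.3 = 16.70°;  2α = 33.40°
n_0 = (+0.8113, -0.5846)
n_1 = (+0.8658, +0.5003)
n_2 = (+0.2603, +0.9655)
n_3 = (-0.6592, +0.7520)
n_4 = (-0.9959, -0.0908)
n_5 = (-0.6623, -0.7492)
  (0,1): δ = 114.21°  ·
  (0,2): δ = 69.31°  ·
  (0,3): δ = 12.99°  ✓
  (0,4): δ = 40.98°  ·
  (0,5): δ = 84.30°  ·
  (1,2): δ = 135.11°  ·
  (1,3): δ = 78.79°  ·
  (1,4): δ = 24.81°  ✓
  (1,5): δ = 18.50°  ✓
  (2,3): δ = 123.68°  ·
  (2,4): δ = 69.70°  ·
  (2,5): δ = 26.39°  ✓
  (3,4): δ = 126.03°  ·
  (3,5): δ = 82.71°  ·
  (4,5): δ = 136.69°  ·
antipodal pairs: 4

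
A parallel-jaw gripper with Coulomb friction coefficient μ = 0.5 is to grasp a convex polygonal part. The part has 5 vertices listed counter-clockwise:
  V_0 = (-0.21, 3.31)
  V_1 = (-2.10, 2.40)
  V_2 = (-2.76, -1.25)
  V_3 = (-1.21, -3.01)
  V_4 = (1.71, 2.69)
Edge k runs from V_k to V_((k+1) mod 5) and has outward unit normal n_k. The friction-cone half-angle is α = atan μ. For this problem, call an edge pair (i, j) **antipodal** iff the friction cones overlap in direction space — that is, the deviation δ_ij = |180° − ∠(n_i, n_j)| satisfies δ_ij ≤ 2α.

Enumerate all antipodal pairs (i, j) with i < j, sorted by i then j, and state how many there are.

α = atan 0.5 = 26.57°;  2α = 53.13°
n_0 = (-0.4338, +0.9010)
n_1 = (-0.9840, +0.1779)
n_2 = (-0.7505, -0.6609)
n_3 = (+0.8900, -0.4559)
n_4 = (+0.3073, +0.9516)
  (0,1): δ = 125.96°  ·
  (0,2): δ = 74.34°  ·
  (0,3): δ = 37.16°  ✓
  (0,4): δ = 136.39°  ·
  (1,2): δ = 128.38°  ·
  (1,3): δ = 16.88°  ✓
  (1,4): δ = 82.35°  ·
  (2,3): δ = 68.49°  ·
  (2,4): δ = 30.73°  ✓
  (3,4): δ = 80.77°  ·
antipodal pairs: 3

count = 3; pairs: (0,3), (1,3), (2,4)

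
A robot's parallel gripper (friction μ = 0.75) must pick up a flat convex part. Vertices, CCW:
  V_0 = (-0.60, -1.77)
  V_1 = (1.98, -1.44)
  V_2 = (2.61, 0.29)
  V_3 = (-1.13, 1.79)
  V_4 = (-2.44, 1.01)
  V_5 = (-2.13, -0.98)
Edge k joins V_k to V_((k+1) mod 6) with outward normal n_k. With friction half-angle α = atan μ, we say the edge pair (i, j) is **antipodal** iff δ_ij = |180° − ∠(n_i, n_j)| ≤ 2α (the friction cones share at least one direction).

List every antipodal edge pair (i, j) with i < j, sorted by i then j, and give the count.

α = atan 0.75 = 36.87°;  2α = 73.74°
n_0 = (+0.1269, -0.9919)
n_1 = (+0.9396, -0.3422)
n_2 = (+0.3722, +0.9281)
n_3 = (-0.5116, +0.8592)
n_4 = (-0.9881, -0.1539)
n_5 = (-0.4588, -0.8885)
  (0,1): δ = 117.30°  ·
  (0,2): δ = 29.14°  ✓
  (0,3): δ = 23.48°  ✓
  (0,4): δ = 91.57°  ·
  (0,5): δ = 145.40°  ·
  (1,2): δ = 91.84°  ·
  (1,3): δ = 39.22°  ✓
  (1,4): δ = 28.86°  ✓
  (1,5): δ = 82.70°  ·
  (2,3): δ = 127.38°  ·
  (2,4): δ = 59.29°  ✓
  (2,5): δ = 5.45°  ✓
  (3,4): δ = 111.92°  ·
  (3,5): δ = 58.08°  ✓
  (4,5): δ = 126.16°  ·
antipodal pairs: 7

count = 7; pairs: (0,2), (0,3), (1,3), (1,4), (2,4), (2,5), (3,5)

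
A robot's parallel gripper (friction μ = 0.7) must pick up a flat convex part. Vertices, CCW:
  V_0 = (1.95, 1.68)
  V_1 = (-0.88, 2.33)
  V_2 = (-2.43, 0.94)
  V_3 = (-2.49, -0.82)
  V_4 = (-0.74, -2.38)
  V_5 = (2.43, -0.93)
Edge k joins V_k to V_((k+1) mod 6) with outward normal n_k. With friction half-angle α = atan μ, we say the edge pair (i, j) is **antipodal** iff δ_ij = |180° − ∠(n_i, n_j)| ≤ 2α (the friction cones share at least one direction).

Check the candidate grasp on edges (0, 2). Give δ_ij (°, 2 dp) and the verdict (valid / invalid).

δ = 79.02°, invalid

α = atan 0.7 = 34.99°;  2α = 69.98°
edge 0: e_0 = (-2.83, +0.65);  n_0 = (+0.2239, +0.9746)
edge 2: e_2 = (-0.06, -1.76);  n_2 = (-0.9994, +0.0341)
∠(n_0, n_2) = 100.98°
δ = |180° − 100.98°| = 79.02°
79.02° > 2α = 69.98°  →  invalid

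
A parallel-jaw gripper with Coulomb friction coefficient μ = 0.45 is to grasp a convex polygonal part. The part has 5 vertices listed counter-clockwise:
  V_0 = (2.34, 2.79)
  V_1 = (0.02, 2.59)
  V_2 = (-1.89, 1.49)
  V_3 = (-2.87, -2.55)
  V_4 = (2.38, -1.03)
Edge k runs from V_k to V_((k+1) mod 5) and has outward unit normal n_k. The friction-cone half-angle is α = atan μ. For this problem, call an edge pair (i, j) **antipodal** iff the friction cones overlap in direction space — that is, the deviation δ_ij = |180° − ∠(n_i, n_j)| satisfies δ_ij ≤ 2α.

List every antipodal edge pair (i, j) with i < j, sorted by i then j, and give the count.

count = 3; pairs: (0,3), (1,3), (2,4)

α = atan 0.45 = 24.23°;  2α = 48.46°
n_0 = (-0.0859, +0.9963)
n_1 = (-0.4991, +0.8666)
n_2 = (-0.9718, +0.2357)
n_3 = (+0.2781, -0.9606)
n_4 = (+0.9999, +0.0105)
  (0,1): δ = 154.99°  ·
  (0,2): δ = 108.56°  ·
  (0,3): δ = 11.22°  ✓
  (0,4): δ = 85.67°  ·
  (1,2): δ = 133.57°  ·
  (1,3): δ = 13.79°  ✓
  (1,4): δ = 60.66°  ·
  (2,3): δ = 60.22°  ·
  (2,4): δ = 14.24°  ✓
  (3,4): δ = 105.55°  ·
antipodal pairs: 3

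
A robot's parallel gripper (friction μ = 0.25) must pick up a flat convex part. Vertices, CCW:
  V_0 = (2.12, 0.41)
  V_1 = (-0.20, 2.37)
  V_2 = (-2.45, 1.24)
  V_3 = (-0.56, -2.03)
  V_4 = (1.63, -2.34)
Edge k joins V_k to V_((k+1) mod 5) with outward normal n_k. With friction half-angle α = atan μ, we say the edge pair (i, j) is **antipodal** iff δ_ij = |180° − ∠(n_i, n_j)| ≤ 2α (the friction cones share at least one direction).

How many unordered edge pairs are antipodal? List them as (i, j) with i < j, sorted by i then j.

α = atan 0.25 = 14.04°;  2α = 28.07°
n_0 = (+0.6454, +0.7639)
n_1 = (-0.4488, +0.8936)
n_2 = (-0.8658, -0.5004)
n_3 = (-0.1402, -0.9901)
n_4 = (+0.9845, -0.1754)
  (0,1): δ = 113.14°  ·
  (0,2): δ = 19.78°  ✓
  (0,3): δ = 32.14°  ·
  (0,4): δ = 120.09°  ·
  (1,2): δ = 86.64°  ·
  (1,3): δ = 34.72°  ·
  (1,4): δ = 53.23°  ·
  (2,3): δ = 128.08°  ·
  (2,4): δ = 40.13°  ·
  (3,4): δ = 92.05°  ·
antipodal pairs: 1

count = 1; pairs: (0,2)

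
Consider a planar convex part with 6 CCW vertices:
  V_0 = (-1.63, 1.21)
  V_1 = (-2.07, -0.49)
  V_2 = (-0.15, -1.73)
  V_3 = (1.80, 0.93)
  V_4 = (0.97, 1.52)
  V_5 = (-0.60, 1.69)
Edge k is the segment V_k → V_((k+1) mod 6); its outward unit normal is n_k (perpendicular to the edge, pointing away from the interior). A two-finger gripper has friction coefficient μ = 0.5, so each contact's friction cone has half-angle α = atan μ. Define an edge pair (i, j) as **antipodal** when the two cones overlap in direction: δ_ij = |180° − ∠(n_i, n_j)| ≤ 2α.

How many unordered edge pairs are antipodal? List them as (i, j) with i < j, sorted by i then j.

α = atan 0.5 = 26.57°;  2α = 53.13°
n_0 = (-0.9681, +0.2506)
n_1 = (-0.5425, -0.8400)
n_2 = (+0.8065, -0.5912)
n_3 = (+0.5794, +0.8151)
n_4 = (+0.1077, +0.9942)
n_5 = (-0.4224, +0.9064)
  (0,1): δ = 108.34°  ·
  (0,2): δ = 21.73°  ✓
  (0,3): δ = 69.10°  ·
  (0,4): δ = 98.33°  ·
  (0,5): δ = 129.50°  ·
  (1,2): δ = 93.39°  ·
  (1,3): δ = 2.55°  ✓
  (1,4): δ = 26.68°  ✓
  (1,5): δ = 57.84°  ·
  (2,3): δ = 89.16°  ·
  (2,4): δ = 59.94°  ·
  (2,5): δ = 28.77°  ✓
  (3,4): δ = 150.77°  ·
  (3,5): δ = 119.61°  ·
  (4,5): δ = 148.83°  ·
antipodal pairs: 4

count = 4; pairs: (0,2), (1,3), (1,4), (2,5)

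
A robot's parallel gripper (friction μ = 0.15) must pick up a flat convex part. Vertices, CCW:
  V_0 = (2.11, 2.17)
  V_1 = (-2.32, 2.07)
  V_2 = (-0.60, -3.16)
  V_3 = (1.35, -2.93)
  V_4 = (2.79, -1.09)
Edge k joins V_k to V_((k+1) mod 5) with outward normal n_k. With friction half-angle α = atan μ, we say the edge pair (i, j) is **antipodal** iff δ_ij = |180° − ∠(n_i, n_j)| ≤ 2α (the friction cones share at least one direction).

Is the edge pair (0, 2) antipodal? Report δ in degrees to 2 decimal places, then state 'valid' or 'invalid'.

α = atan 0.15 = 8.53°;  2α = 17.06°
edge 0: e_0 = (-4.43, -0.10);  n_0 = (-0.0226, +0.9997)
edge 2: e_2 = (+1.95, +0.23);  n_2 = (+0.1171, -0.9931)
∠(n_0, n_2) = 174.57°
δ = |180° − 174.57°| = 5.43°
5.43° ≤ 2α = 17.06°  →  valid

δ = 5.43°, valid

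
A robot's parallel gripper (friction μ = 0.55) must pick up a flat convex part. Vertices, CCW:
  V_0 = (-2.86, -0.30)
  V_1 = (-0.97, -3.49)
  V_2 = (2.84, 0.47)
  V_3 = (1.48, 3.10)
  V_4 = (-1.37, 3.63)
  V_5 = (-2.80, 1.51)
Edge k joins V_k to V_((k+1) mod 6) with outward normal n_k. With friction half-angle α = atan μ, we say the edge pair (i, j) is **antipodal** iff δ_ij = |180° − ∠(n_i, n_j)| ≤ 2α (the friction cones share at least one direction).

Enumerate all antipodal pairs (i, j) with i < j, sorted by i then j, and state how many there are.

count = 6; pairs: (0,2), (0,3), (1,3), (1,4), (1,5), (2,5)

α = atan 0.55 = 28.81°;  2α = 57.62°
n_0 = (-0.8603, -0.5097)
n_1 = (+0.7206, -0.6933)
n_2 = (+0.8883, +0.4593)
n_3 = (+0.1828, +0.9831)
n_4 = (-0.8290, +0.5592)
n_5 = (-0.9995, +0.0331)
  (0,1): δ = 74.54°  ·
  (0,2): δ = 3.30°  ✓
  (0,3): δ = 48.82°  ✓
  (0,4): δ = 115.35°  ·
  (0,5): δ = 147.46°  ·
  (1,2): δ = 108.76°  ·
  (1,3): δ = 56.64°  ✓
  (1,4): δ = 9.89°  ✓
  (1,5): δ = 42.00°  ✓
  (2,3): δ = 127.88°  ·
  (2,4): δ = 61.34°  ·
  (2,5): δ = 29.24°  ✓
  (3,4): δ = 113.47°  ·
  (3,5): δ = 81.36°  ·
  (4,5): δ = 147.90°  ·
antipodal pairs: 6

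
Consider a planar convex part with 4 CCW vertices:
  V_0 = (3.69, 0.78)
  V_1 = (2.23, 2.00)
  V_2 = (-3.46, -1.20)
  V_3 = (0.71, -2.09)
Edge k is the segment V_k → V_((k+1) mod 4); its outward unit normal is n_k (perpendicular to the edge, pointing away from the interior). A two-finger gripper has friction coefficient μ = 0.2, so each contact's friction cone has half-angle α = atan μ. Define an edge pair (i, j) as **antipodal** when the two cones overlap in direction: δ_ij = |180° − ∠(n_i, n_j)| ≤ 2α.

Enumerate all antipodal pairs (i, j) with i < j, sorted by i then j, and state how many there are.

count = 1; pairs: (1,3)

α = atan 0.2 = 11.31°;  2α = 22.62°
n_0 = (+0.6412, +0.7674)
n_1 = (-0.4902, +0.8716)
n_2 = (-0.2087, -0.9780)
n_3 = (+0.6937, -0.7203)
  (0,1): δ = 110.76°  ·
  (0,2): δ = 27.83°  ·
  (0,3): δ = 83.81°  ·
  (1,2): δ = 41.40°  ·
  (1,3): δ = 14.57°  ✓
  (2,3): δ = 124.03°  ·
antipodal pairs: 1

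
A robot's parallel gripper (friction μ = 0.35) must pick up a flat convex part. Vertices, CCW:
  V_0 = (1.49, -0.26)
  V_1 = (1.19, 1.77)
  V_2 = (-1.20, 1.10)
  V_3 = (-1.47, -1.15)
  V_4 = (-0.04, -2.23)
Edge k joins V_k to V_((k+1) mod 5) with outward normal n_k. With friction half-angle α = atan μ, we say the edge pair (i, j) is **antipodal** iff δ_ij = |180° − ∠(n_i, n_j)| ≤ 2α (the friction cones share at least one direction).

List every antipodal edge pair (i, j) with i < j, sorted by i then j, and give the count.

α = atan 0.35 = 19.29°;  2α = 38.58°
n_0 = (+0.9893, +0.1462)
n_1 = (-0.2699, +0.9629)
n_2 = (-0.9929, +0.1191)
n_3 = (-0.6027, -0.7980)
n_4 = (+0.7898, -0.6134)
  (0,1): δ = 82.75°  ·
  (0,2): δ = 15.25°  ✓
  (0,3): δ = 44.53°  ·
  (0,4): δ = 133.76°  ·
  (1,2): δ = 112.50°  ·
  (1,3): δ = 52.72°  ·
  (1,4): δ = 36.51°  ✓
  (2,3): δ = 120.22°  ·
  (2,4): δ = 30.99°  ✓
  (3,4): δ = 90.77°  ·
antipodal pairs: 3

count = 3; pairs: (0,2), (1,4), (2,4)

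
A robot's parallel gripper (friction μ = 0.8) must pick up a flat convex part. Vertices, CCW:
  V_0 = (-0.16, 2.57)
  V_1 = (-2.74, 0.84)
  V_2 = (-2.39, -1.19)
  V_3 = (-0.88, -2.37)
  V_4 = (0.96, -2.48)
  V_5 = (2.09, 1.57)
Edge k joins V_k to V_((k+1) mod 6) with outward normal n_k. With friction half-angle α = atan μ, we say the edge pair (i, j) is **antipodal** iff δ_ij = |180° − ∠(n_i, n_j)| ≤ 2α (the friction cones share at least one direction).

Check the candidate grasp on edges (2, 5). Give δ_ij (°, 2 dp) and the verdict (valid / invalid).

δ = 14.04°, valid

α = atan 0.8 = 38.66°;  2α = 77.32°
edge 2: e_2 = (+1.51, -1.18);  n_2 = (-0.6157, -0.7879)
edge 5: e_5 = (-2.25, +1.00);  n_5 = (+0.4061, +0.9138)
∠(n_2, n_5) = 165.96°
δ = |180° − 165.96°| = 14.04°
14.04° ≤ 2α = 77.32°  →  valid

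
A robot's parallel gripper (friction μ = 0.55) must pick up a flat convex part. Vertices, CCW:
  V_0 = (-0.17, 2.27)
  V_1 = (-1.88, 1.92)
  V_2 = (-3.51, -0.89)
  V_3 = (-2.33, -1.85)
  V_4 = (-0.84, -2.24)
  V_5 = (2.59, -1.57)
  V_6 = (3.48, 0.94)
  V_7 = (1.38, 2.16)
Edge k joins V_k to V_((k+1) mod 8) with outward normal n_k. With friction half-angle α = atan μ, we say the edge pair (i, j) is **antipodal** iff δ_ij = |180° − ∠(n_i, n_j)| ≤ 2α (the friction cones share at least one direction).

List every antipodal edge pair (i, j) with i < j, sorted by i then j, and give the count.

α = atan 0.55 = 28.81°;  2α = 57.62°
n_0 = (-0.2005, +0.9797)
n_1 = (-0.8650, +0.5018)
n_2 = (-0.6311, -0.7757)
n_3 = (-0.2532, -0.9674)
n_4 = (+0.1917, -0.9815)
n_5 = (+0.9425, -0.3342)
n_6 = (+0.5023, +0.8647)
n_7 = (+0.0708, +0.9975)
  (0,1): δ = 131.68°  ·
  (0,2): δ = 50.70°  ✓
  (0,3): δ = 26.24°  ✓
  (0,4): δ = 0.51°  ✓
  (0,5): δ = 58.91°  ·
  (0,6): δ = 138.28°  ·
  (0,7): δ = 164.37°  ·
  (1,2): δ = 99.01°  ·
  (1,3): δ = 74.55°  ·
  (1,4): δ = 48.83°  ✓
  (1,5): δ = 10.59°  ✓
  (1,6): δ = 89.96°  ·
  (1,7): δ = 116.06°  ·
  (2,3): δ = 155.54°  ·
  (2,4): δ = 129.82°  ·
  (2,5): δ = 70.39°  ·
  (2,6): δ = 8.98°  ✓
  (2,7): δ = 35.07°  ✓
  (3,4): δ = 154.28°  ·
  (3,5): δ = 94.86°  ·
  (3,6): δ = 15.49°  ✓
  (3,7): δ = 10.61°  ✓
  (4,5): δ = 120.58°  ·
  (4,6): δ = 41.21°  ✓
  (4,7): δ = 15.11°  ✓
  (5,6): δ = 100.63°  ·
  (5,7): δ = 74.54°  ·
  (6,7): δ = 153.90°  ·
antipodal pairs: 11

count = 11; pairs: (0,2), (0,3), (0,4), (1,4), (1,5), (2,6), (2,7), (3,6), (3,7), (4,6), (4,7)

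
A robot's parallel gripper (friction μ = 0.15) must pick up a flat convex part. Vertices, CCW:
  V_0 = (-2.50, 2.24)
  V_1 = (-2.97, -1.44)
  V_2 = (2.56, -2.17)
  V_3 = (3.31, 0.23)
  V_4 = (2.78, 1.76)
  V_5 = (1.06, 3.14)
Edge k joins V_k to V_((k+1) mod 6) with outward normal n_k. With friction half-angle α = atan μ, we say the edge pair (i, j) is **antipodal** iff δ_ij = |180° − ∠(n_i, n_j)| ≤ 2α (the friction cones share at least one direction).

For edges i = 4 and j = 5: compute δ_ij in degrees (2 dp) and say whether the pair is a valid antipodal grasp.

δ = 127.07°, invalid

α = atan 0.15 = 8.53°;  2α = 17.06°
edge 4: e_4 = (-1.72, +1.38);  n_4 = (+0.6258, +0.7800)
edge 5: e_5 = (-3.56, -0.90);  n_5 = (-0.2451, +0.9695)
∠(n_4, n_5) = 52.93°
δ = |180° − 52.93°| = 127.07°
127.07° > 2α = 17.06°  →  invalid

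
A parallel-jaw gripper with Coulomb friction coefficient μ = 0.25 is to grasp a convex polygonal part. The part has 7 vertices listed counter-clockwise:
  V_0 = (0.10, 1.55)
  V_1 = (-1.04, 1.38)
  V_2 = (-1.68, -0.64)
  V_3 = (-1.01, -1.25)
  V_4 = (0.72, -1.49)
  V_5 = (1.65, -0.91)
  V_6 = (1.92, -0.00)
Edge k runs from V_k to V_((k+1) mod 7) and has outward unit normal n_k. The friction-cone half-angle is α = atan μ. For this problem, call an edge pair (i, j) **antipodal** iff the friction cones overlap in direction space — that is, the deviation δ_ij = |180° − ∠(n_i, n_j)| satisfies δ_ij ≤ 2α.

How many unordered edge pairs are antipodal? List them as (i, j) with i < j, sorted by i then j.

count = 4; pairs: (0,3), (0,4), (1,5), (2,6)

α = atan 0.25 = 14.04°;  2α = 28.07°
n_0 = (-0.1475, +0.9891)
n_1 = (-0.9533, +0.3020)
n_2 = (-0.6732, -0.7394)
n_3 = (-0.1374, -0.9905)
n_4 = (+0.5292, -0.8485)
n_5 = (+0.9587, -0.2844)
n_6 = (+0.6484, +0.7613)
  (0,1): δ = 116.06°  ·
  (0,2): δ = 50.80°  ·
  (0,3): δ = 16.38°  ✓
  (0,4): δ = 23.47°  ✓
  (0,5): δ = 64.99°  ·
  (0,6): δ = 131.10°  ·
  (1,2): δ = 114.74°  ·
  (1,3): δ = 80.32°  ·
  (1,4): δ = 40.47°  ·
  (1,5): δ = 1.05°  ✓
  (1,6): δ = 67.16°  ·
  (2,3): δ = 145.58°  ·
  (2,4): δ = 105.73°  ·
  (2,5): δ = 64.21°  ·
  (2,6): δ = 1.90°  ✓
  (3,4): δ = 140.15°  ·
  (3,5): δ = 98.63°  ·
  (3,6): δ = 32.52°  ·
  (4,5): δ = 138.48°  ·
  (4,6): δ = 72.37°  ·
  (5,6): δ = 113.89°  ·
antipodal pairs: 4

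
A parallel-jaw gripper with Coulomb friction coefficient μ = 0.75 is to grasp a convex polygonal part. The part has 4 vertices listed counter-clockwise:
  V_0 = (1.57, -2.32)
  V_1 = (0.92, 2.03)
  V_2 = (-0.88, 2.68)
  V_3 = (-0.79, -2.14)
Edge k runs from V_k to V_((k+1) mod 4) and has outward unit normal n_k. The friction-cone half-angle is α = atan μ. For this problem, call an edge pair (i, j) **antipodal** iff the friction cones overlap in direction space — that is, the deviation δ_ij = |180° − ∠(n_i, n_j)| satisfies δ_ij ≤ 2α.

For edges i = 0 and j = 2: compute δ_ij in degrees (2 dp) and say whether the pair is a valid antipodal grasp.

α = atan 0.75 = 36.87°;  2α = 73.74°
edge 0: e_0 = (-0.65, +4.35);  n_0 = (+0.9890, +0.1478)
edge 2: e_2 = (+0.09, -4.82);  n_2 = (-0.9998, -0.0187)
∠(n_0, n_2) = 172.57°
δ = |180° − 172.57°| = 7.43°
7.43° ≤ 2α = 73.74°  →  valid

δ = 7.43°, valid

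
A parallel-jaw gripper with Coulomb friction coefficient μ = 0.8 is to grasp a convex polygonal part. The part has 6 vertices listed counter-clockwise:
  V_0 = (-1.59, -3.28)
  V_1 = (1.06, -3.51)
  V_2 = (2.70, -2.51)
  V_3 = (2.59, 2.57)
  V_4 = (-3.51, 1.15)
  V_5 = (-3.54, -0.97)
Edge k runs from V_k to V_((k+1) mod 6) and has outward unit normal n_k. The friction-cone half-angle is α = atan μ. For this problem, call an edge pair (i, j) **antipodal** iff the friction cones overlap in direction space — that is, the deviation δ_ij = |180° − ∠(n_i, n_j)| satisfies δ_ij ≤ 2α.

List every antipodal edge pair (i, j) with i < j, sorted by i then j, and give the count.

α = atan 0.8 = 38.66°;  2α = 77.32°
n_0 = (-0.0865, -0.9963)
n_1 = (+0.5206, -0.8538)
n_2 = (+0.9998, +0.0216)
n_3 = (-0.2267, +0.9740)
n_4 = (-0.9999, +0.0141)
n_5 = (-0.7641, -0.6451)
  (0,1): δ = 143.67°  ·
  (0,2): δ = 83.80°  ·
  (0,3): δ = 18.06°  ✓
  (0,4): δ = 94.15°  ·
  (0,5): δ = 135.13°  ·
  (1,2): δ = 120.13°  ·
  (1,3): δ = 18.27°  ✓
  (1,4): δ = 57.82°  ✓
  (1,5): δ = 98.80°  ·
  (2,3): δ = 78.14°  ·
  (2,4): δ = 2.05°  ✓
  (2,5): δ = 38.93°  ✓
  (3,4): δ = 103.92°  ·
  (3,5): δ = 62.93°  ✓
  (4,5): δ = 139.02°  ·
antipodal pairs: 6

count = 6; pairs: (0,3), (1,3), (1,4), (2,4), (2,5), (3,5)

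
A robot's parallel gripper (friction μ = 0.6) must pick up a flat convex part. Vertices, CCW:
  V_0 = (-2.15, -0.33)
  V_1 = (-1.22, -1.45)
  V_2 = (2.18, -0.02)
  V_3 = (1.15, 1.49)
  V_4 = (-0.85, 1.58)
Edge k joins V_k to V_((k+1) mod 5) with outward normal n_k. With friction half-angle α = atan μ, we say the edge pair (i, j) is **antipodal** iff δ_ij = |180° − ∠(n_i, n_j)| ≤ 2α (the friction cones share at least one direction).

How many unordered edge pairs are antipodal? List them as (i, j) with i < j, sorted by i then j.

count = 4; pairs: (0,2), (0,3), (1,3), (1,4)

α = atan 0.6 = 30.96°;  2α = 61.93°
n_0 = (-0.7693, -0.6388)
n_1 = (+0.3877, -0.9218)
n_2 = (+0.8261, +0.5635)
n_3 = (+0.0450, +0.9990)
n_4 = (-0.8267, +0.5627)
  (0,1): δ = 106.89°  ·
  (0,2): δ = 5.41°  ✓
  (0,3): δ = 47.72°  ✓
  (0,4): δ = 106.05°  ·
  (1,2): δ = 78.51°  ·
  (1,3): δ = 25.39°  ✓
  (1,4): δ = 32.95°  ✓
  (2,3): δ = 126.88°  ·
  (2,4): δ = 68.54°  ·
  (3,4): δ = 121.66°  ·
antipodal pairs: 4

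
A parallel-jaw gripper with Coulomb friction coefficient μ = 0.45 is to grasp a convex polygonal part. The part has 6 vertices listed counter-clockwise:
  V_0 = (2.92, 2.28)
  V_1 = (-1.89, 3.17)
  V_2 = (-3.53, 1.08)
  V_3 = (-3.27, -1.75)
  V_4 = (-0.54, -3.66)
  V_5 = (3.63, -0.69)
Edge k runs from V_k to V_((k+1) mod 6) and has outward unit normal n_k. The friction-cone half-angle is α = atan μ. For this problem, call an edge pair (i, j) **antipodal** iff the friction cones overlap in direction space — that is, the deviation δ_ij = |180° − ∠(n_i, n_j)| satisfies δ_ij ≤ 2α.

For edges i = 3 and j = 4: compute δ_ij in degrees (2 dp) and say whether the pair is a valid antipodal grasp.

δ = 109.56°, invalid

α = atan 0.45 = 24.23°;  2α = 48.46°
edge 3: e_3 = (+2.73, -1.91);  n_3 = (-0.5733, -0.8194)
edge 4: e_4 = (+4.17, +2.97);  n_4 = (+0.5801, -0.8145)
∠(n_3, n_4) = 70.44°
δ = |180° − 70.44°| = 109.56°
109.56° > 2α = 48.46°  →  invalid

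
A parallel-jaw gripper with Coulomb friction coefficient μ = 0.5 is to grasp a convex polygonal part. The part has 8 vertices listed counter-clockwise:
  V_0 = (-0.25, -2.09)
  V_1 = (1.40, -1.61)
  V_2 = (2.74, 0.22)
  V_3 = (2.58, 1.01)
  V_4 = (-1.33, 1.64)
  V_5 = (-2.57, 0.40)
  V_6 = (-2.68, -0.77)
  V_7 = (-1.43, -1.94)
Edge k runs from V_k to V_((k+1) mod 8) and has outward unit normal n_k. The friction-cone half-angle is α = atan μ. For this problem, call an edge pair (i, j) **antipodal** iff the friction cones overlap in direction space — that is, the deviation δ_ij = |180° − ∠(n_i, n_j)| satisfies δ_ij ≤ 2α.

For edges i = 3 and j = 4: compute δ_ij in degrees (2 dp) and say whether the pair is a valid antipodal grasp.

δ = 125.85°, invalid

α = atan 0.5 = 26.57°;  2α = 53.13°
edge 3: e_3 = (-3.91, +0.63);  n_3 = (+0.1591, +0.9873)
edge 4: e_4 = (-1.24, -1.24);  n_4 = (-0.7071, +0.7071)
∠(n_3, n_4) = 54.15°
δ = |180° − 54.15°| = 125.85°
125.85° > 2α = 53.13°  →  invalid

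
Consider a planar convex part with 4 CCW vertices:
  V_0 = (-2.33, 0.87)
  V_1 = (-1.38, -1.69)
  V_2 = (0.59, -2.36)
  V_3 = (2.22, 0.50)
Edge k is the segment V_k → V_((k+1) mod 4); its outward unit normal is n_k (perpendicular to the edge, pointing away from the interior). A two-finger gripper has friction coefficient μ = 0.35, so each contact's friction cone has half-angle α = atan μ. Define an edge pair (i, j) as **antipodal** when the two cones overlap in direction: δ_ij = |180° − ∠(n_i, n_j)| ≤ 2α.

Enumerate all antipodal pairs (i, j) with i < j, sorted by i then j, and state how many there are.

α = atan 0.35 = 19.29°;  2α = 38.58°
n_0 = (-0.9375, -0.3479)
n_1 = (-0.3220, -0.9467)
n_2 = (+0.8688, -0.4952)
n_3 = (+0.0811, +0.9967)
  (0,1): δ = 129.14°  ·
  (0,2): δ = 50.04°  ·
  (0,3): δ = 64.99°  ·
  (1,2): δ = 100.90°  ·
  (1,3): δ = 14.13°  ✓
  (2,3): δ = 64.97°  ·
antipodal pairs: 1

count = 1; pairs: (1,3)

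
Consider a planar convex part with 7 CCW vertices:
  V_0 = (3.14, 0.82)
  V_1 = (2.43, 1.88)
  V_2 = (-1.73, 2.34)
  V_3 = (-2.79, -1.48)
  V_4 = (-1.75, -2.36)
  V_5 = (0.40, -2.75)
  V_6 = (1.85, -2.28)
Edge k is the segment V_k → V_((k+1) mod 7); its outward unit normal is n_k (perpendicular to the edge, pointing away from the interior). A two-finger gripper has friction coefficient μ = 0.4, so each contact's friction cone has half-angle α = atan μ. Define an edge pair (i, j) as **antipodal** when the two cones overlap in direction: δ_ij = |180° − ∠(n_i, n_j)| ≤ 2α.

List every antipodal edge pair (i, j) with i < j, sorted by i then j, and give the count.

count = 5; pairs: (0,3), (1,3), (1,4), (1,5), (2,6)

α = atan 0.4 = 21.80°;  2α = 43.60°
n_0 = (+0.8308, +0.5565)
n_1 = (+0.1099, +0.9939)
n_2 = (-0.9636, +0.2674)
n_3 = (-0.6459, -0.7634)
n_4 = (-0.1785, -0.9839)
n_5 = (+0.3083, -0.9513)
n_6 = (+0.9233, -0.3842)
  (0,1): δ = 130.12°  ·
  (0,2): δ = 49.32°  ·
  (0,3): δ = 15.95°  ✓
  (0,4): δ = 45.90°  ·
  (0,5): δ = 74.14°  ·
  (0,6): δ = 123.59°  ·
  (1,2): δ = 99.20°  ·
  (1,3): δ = 33.93°  ✓
  (1,4): δ = 3.97°  ✓
  (1,5): δ = 24.27°  ✓
  (1,6): δ = 73.72°  ·
  (2,3): δ = 114.73°  ·
  (2,4): δ = 84.77°  ·
  (2,5): δ = 56.53°  ·
  (2,6): δ = 7.08°  ✓
  (3,4): δ = 150.05°  ·
  (3,5): δ = 121.80°  ·
  (3,6): δ = 72.36°  ·
  (4,5): δ = 151.76°  ·
  (4,6): δ = 102.31°  ·
  (5,6): δ = 130.55°  ·
antipodal pairs: 5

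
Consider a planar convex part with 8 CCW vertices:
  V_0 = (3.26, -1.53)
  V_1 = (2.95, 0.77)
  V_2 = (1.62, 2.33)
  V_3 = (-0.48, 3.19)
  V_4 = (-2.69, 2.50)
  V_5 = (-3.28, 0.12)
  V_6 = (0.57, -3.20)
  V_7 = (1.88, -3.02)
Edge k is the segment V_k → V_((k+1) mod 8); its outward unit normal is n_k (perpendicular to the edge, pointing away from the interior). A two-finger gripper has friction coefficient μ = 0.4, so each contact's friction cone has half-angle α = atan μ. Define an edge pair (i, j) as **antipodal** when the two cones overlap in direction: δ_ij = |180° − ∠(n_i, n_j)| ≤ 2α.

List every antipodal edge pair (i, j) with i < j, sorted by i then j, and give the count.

count = 8; pairs: (0,4), (0,5), (1,5), (2,5), (2,6), (3,6), (3,7), (4,7)

α = atan 0.4 = 21.80°;  2α = 43.60°
n_0 = (+0.9910, +0.1336)
n_1 = (+0.7610, +0.6488)
n_2 = (+0.3790, +0.9254)
n_3 = (-0.2980, +0.9546)
n_4 = (-0.9706, +0.2406)
n_5 = (-0.6531, -0.7573)
n_6 = (+0.1361, -0.9907)
n_7 = (+0.7337, -0.6795)
  (0,1): δ = 147.23°  ·
  (0,2): δ = 119.95°  ·
  (0,3): δ = 80.34°  ·
  (0,4): δ = 21.60°  ✓
  (0,5): δ = 41.55°  ✓
  (0,6): δ = 90.15°  ·
  (0,7): δ = 129.52°  ·
  (1,2): δ = 152.72°  ·
  (1,3): δ = 113.11°  ·
  (1,4): δ = 54.37°  ·
  (1,5): δ = 8.78°  ✓
  (1,6): δ = 57.37°  ·
  (1,7): δ = 96.75°  ·
  (2,3): δ = 140.39°  ·
  (2,4): δ = 81.65°  ·
  (2,5): δ = 18.50°  ✓
  (2,6): δ = 30.09°  ✓
  (2,7): δ = 69.47°  ·
  (3,4): δ = 121.26°  ·
  (3,5): δ = 58.11°  ·
  (3,6): δ = 9.52°  ✓
  (3,7): δ = 29.86°  ✓
  (4,5): δ = 116.85°  ·
  (4,6): δ = 68.25°  ·
  (4,7): δ = 28.88°  ✓
  (5,6): δ = 131.40°  ·
  (5,7): δ = 92.03°  ·
  (6,7): δ = 140.63°  ·
antipodal pairs: 8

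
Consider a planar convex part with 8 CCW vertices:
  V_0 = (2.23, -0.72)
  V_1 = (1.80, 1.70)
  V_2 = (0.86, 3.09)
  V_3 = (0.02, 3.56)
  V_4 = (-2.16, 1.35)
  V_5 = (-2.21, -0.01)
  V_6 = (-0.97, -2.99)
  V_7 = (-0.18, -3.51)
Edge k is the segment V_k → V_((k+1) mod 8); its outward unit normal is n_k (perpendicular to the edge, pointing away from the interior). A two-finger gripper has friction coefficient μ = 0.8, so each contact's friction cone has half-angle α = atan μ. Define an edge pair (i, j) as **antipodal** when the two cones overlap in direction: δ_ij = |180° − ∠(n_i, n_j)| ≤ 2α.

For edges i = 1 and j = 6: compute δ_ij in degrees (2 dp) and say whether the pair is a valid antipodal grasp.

α = atan 0.8 = 38.66°;  2α = 77.32°
edge 1: e_1 = (-0.94, +1.39);  n_1 = (+0.8284, +0.5602)
edge 6: e_6 = (+0.79, -0.52);  n_6 = (-0.5498, -0.8353)
∠(n_1, n_6) = 157.42°
δ = |180° − 157.42°| = 22.58°
22.58° ≤ 2α = 77.32°  →  valid

δ = 22.58°, valid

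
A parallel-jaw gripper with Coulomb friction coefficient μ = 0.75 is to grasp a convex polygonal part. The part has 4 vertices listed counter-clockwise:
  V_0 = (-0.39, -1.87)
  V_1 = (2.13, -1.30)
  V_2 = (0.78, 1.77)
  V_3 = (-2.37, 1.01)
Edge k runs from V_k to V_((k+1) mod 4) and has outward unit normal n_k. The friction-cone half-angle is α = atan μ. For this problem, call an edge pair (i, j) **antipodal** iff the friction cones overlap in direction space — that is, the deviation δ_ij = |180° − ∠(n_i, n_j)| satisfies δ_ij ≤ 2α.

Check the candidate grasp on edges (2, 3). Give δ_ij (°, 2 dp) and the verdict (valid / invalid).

α = atan 0.75 = 36.87°;  2α = 73.74°
edge 2: e_2 = (-3.15, -0.76);  n_2 = (-0.2345, +0.9721)
edge 3: e_3 = (+1.98, -2.88);  n_3 = (-0.8240, -0.5665)
∠(n_2, n_3) = 110.94°
δ = |180° − 110.94°| = 69.06°
69.06° ≤ 2α = 73.74°  →  valid

δ = 69.06°, valid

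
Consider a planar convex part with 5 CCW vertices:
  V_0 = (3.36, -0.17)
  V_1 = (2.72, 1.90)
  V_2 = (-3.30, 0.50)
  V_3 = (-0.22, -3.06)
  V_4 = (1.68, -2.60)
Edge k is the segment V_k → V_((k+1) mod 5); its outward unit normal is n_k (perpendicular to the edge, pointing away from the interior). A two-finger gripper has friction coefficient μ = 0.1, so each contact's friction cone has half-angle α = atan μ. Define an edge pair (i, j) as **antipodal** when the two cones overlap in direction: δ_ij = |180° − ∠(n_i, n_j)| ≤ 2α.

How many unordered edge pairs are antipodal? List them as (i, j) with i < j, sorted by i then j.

α = atan 0.1 = 5.71°;  2α = 11.42°
n_0 = (+0.9554, +0.2954)
n_1 = (-0.2265, +0.9740)
n_2 = (-0.7562, -0.6543)
n_3 = (+0.2353, -0.9719)
n_4 = (+0.8226, -0.5687)
  (0,1): δ = 94.09°  ·
  (0,2): δ = 23.68°  ·
  (0,3): δ = 86.43°  ·
  (0,4): δ = 128.16°  ·
  (1,2): δ = 62.23°  ·
  (1,3): δ = 0.52°  ✓
  (1,4): δ = 42.25°  ·
  (2,3): δ = 117.26°  ·
  (2,4): δ = 75.52°  ·
  (3,4): δ = 138.27°  ·
antipodal pairs: 1

count = 1; pairs: (1,3)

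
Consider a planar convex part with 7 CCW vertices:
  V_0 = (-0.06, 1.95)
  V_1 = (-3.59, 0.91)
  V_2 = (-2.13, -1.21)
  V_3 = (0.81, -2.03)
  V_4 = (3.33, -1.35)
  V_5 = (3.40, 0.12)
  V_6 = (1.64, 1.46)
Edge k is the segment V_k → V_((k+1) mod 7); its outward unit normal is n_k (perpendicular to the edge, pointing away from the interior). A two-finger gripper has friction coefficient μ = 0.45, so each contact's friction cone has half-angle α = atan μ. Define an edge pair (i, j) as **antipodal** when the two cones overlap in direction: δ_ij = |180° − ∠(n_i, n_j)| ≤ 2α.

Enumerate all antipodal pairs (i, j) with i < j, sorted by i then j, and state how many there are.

α = atan 0.45 = 24.23°;  2α = 48.46°
n_0 = (-0.2826, +0.9592)
n_1 = (-0.8236, -0.5672)
n_2 = (-0.2687, -0.9632)
n_3 = (+0.2605, -0.9655)
n_4 = (+0.9989, -0.0476)
n_5 = (+0.6058, +0.7956)
n_6 = (+0.2770, +0.9609)
  (0,1): δ = 71.86°  ·
  (0,2): δ = 32.00°  ✓
  (0,3): δ = 1.31°  ✓
  (0,4): δ = 70.86°  ·
  (0,5): δ = 126.30°  ·
  (0,6): δ = 147.51°  ·
  (1,2): δ = 140.14°  ·
  (1,3): δ = 109.45°  ·
  (1,4): δ = 37.28°  ✓
  (1,5): δ = 18.16°  ✓
  (1,6): δ = 39.37°  ✓
  (2,3): δ = 149.31°  ·
  (2,4): δ = 77.14°  ·
  (2,5): δ = 21.70°  ✓
  (2,6): δ = 0.49°  ✓
  (3,4): δ = 107.83°  ·
  (3,5): δ = 52.39°  ·
  (3,6): δ = 31.18°  ✓
  (4,5): δ = 124.56°  ·
  (4,6): δ = 103.35°  ·
  (5,6): δ = 158.79°  ·
antipodal pairs: 8

count = 8; pairs: (0,2), (0,3), (1,4), (1,5), (1,6), (2,5), (2,6), (3,6)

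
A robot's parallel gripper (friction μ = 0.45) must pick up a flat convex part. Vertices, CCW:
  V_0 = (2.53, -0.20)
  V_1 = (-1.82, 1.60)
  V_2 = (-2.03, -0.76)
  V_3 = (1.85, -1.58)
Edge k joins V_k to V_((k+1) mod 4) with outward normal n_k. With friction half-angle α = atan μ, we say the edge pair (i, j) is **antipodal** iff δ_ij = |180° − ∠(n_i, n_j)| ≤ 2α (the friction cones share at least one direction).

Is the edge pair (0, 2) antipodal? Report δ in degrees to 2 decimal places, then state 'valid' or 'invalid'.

α = atan 0.45 = 24.23°;  2α = 48.46°
edge 0: e_0 = (-4.35, +1.80);  n_0 = (+0.3824, +0.9240)
edge 2: e_2 = (+3.88, -0.82);  n_2 = (-0.2068, -0.9784)
∠(n_0, n_2) = 169.45°
δ = |180° − 169.45°| = 10.55°
10.55° ≤ 2α = 48.46°  →  valid

δ = 10.55°, valid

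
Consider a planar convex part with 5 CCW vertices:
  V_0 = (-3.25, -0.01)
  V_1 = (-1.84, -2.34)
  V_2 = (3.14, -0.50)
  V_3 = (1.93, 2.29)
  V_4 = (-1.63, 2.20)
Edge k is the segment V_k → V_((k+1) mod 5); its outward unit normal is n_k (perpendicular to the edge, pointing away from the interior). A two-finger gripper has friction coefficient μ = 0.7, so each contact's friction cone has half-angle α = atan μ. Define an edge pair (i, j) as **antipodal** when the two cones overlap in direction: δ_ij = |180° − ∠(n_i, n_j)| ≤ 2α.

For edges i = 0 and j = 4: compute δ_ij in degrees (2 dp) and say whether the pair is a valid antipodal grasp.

α = atan 0.7 = 34.99°;  2α = 69.98°
edge 0: e_0 = (+1.41, -2.33);  n_0 = (-0.8555, -0.5177)
edge 4: e_4 = (-1.62, -2.21);  n_4 = (-0.8065, +0.5912)
∠(n_0, n_4) = 67.42°
δ = |180° − 67.42°| = 112.58°
112.58° > 2α = 69.98°  →  invalid

δ = 112.58°, invalid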